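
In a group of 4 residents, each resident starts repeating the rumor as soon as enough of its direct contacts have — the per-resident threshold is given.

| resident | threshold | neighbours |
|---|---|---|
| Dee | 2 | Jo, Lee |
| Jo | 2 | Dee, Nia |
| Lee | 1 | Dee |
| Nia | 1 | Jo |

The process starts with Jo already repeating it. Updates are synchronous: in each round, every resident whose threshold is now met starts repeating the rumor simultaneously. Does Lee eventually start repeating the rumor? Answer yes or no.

no

Round 1 — Jo starts repeating the rumor (initial).
Round 2 — checking thresholds:
  Dee: 1 of 2 neighbours < 2, below threshold.
  Nia: 1 of 1 neighbours ≥ 1, starts repeating the rumor.
Round 3 — no new spreads; cascade stops.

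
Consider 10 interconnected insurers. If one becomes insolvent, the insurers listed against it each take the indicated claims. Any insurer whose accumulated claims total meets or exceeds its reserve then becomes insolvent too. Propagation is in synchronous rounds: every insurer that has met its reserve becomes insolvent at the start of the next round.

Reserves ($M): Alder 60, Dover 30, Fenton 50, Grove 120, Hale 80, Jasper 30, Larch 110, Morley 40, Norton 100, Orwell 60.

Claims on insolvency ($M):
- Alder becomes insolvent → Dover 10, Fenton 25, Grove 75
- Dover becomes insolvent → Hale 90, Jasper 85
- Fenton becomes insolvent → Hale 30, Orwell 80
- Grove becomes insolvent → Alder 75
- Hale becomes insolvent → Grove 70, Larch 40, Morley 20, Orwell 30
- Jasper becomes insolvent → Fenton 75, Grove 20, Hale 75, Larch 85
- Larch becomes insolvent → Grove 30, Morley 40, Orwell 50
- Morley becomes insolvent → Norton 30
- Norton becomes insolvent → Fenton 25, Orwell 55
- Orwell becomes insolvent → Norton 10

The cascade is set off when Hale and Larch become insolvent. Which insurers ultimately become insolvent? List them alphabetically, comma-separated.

Round 1 — Hale, Larch become insolvent (initial).
  Grove: +70+30 → 100 < 120
  Morley: +20+40 → 60 ≥ 40
  Orwell: +30+50 → 80 ≥ 60
Round 2 — Morley, Orwell become insolvent.
  Norton: +30+10 → 40 < 100
No further insolvencies.

Hale, Larch, Morley, Orwell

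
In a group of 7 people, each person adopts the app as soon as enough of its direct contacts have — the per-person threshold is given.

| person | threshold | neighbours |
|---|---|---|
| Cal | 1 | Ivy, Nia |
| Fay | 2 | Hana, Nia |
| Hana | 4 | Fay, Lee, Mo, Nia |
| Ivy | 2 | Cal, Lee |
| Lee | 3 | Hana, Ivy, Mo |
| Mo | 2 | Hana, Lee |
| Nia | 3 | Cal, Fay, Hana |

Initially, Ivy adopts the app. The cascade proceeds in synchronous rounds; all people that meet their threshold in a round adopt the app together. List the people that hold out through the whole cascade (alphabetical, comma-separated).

Round 1 — Ivy adopts the app (initial).
Round 2 — checking thresholds:
  Cal: 1 of 2 neighbours ≥ 1, adopts the app.
  Lee: 1 of 3 neighbours < 3, not yet.
Round 3 — no new adoptions; cascade stops.

Fay, Hana, Lee, Mo, Nia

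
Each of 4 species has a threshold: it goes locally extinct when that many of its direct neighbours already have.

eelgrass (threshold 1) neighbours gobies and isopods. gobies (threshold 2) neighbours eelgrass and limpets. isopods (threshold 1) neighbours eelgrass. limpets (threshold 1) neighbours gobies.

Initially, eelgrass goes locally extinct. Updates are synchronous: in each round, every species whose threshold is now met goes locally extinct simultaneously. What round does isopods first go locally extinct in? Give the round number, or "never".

2

Round 1 — eelgrass goes locally extinct (initial).
Round 2 — checking thresholds:
  gobies: 1 of 2 neighbours < 2, holds.
  isopods: 1 of 1 neighbours ≥ 1, goes locally extinct.
Round 3 — no new extinctions; cascade stops.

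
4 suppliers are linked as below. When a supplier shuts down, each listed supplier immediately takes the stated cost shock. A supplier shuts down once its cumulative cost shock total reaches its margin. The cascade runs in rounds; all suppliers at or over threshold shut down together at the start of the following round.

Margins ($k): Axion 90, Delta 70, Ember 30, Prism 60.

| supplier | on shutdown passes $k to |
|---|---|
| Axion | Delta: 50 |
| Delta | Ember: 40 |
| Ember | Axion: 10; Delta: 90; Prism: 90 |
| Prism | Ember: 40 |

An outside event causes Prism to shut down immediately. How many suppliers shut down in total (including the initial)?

3

Round 1 — Prism shuts down (initial).
  Ember: +40 → 40 ≥ 30
Round 2 — Ember shuts down.
  Axion: +10 → 10 < 90
  Delta: +90 → 90 ≥ 70
Round 3 — Delta shuts down.
No further shutdowns.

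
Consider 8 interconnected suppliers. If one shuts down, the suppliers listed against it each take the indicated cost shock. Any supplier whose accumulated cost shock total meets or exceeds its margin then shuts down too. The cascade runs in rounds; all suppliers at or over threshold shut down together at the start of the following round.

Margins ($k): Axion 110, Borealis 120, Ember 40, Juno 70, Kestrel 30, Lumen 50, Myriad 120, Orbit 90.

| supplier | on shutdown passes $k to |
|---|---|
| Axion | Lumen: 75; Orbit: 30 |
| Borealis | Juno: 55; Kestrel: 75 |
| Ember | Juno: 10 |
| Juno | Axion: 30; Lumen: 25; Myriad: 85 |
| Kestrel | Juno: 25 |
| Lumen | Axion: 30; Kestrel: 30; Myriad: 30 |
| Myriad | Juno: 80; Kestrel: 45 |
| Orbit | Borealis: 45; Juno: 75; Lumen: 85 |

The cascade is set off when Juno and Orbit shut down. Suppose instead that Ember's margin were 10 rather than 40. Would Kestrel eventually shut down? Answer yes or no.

yes

With Ember's margin at 10:
Round 1 — Juno, Orbit shut down (initial).
  Axion: +30 → 30 < 110
  Borealis: +45 → 45 < 120
  Lumen: +25+85 → 110 ≥ 50
  Myriad: +85 → 85 < 120
Round 2 — Lumen shuts down.
  Axion: +30 → 60 < 110
  Kestrel: +30 → 30 ≥ 30
  Myriad: +30 → 115 < 120
Round 3 — Kestrel shuts down.
No further shutdowns.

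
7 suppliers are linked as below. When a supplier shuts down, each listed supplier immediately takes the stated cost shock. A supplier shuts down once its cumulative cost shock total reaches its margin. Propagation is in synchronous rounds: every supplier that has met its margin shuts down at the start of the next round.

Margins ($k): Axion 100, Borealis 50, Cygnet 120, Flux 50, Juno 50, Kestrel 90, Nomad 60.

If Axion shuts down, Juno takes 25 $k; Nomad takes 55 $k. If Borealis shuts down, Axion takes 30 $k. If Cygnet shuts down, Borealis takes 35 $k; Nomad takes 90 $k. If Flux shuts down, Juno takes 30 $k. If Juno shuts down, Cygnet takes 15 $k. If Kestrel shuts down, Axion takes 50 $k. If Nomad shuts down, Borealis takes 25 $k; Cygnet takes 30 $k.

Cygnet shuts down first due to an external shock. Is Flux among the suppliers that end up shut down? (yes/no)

Round 1 — Cygnet shuts down (initial).
  Borealis: +35 → 35 < 50
  Nomad: +90 → 90 ≥ 60
Round 2 — Nomad shuts down.
  Borealis: +25 → 60 ≥ 50
Round 3 — Borealis shuts down.
  Axion: +30 → 30 < 100
No further shutdowns.

no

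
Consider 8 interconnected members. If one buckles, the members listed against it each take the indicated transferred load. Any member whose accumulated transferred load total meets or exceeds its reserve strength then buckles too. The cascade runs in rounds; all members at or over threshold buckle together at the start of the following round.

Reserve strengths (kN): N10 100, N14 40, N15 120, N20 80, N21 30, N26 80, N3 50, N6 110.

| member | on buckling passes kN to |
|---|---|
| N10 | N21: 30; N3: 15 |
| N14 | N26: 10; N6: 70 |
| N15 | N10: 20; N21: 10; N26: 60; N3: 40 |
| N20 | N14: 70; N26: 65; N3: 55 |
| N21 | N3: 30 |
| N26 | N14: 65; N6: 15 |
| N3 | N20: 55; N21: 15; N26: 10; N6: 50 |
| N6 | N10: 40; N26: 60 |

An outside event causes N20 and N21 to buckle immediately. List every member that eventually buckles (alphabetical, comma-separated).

Round 1 — N20, N21 buckle (initial).
  N14: +70 → 70 ≥ 40
  N26: +65 → 65 < 80
  N3: +55+30 → 85 ≥ 50
Round 2 — N14, N3 buckle.
  N26: +10+10 → 85 ≥ 80
  N6: +70+50 → 120 ≥ 110
Round 3 — N26, N6 buckle.
  N10: +40 → 40 < 100
No further bucklings.

N14, N20, N21, N26, N3, N6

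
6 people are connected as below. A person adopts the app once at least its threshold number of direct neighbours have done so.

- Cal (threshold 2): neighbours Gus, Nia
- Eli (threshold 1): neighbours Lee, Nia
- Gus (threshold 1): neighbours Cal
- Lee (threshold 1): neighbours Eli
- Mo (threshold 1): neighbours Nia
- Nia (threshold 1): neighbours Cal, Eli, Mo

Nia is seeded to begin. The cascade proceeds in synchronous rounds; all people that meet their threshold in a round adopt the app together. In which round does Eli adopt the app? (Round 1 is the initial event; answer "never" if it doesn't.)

2

Round 1 — Nia adopts the app (initial).
Round 2 — checking thresholds:
  Cal: 1 of 2 neighbours < 2, holds.
  Eli: 1 of 2 neighbours ≥ 1, adopts the app.
  Mo: 1 of 1 neighbours ≥ 1, adopts the app.
Round 3 — checking thresholds:
  Cal: 1 of 2 neighbours < 2, holds.
  Lee: 1 of 1 neighbours ≥ 1, adopts the app.
Round 4 — no new adoptions; cascade stops.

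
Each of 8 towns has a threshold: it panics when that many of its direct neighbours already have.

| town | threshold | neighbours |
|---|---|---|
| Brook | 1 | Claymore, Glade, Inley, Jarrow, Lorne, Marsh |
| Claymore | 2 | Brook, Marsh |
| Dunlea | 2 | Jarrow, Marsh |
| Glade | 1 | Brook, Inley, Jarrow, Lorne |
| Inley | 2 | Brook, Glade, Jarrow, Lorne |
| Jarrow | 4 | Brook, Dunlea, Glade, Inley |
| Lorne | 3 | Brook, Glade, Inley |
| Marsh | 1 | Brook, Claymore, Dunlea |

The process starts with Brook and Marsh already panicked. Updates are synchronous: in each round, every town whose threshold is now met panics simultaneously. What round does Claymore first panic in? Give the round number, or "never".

Round 1 — Brook, Marsh panic (initial).
Round 2 — checking thresholds:
  Claymore: 2 of 2 neighbours ≥ 2, panics.
  Dunlea: 1 of 2 neighbours < 2, holds.
  Glade: 1 of 4 neighbours ≥ 1, panics.
  Inley: 1 of 4 neighbours < 2, holds.
  Jarrow: 1 of 4 neighbours < 4, holds.
  Lorne: 1 of 3 neighbours < 3, holds.
Round 3 — checking thresholds:
  Dunlea: 1 of 2 neighbours < 2, holds.
  Inley: 2 of 4 neighbours ≥ 2, panics.
  Jarrow: 2 of 4 neighbours < 4, holds.
  Lorne: 2 of 3 neighbours < 3, holds.
Round 4 — checking thresholds:
  Dunlea: 1 of 2 neighbours < 2, holds.
  Jarrow: 3 of 4 neighbours < 4, holds.
  Lorne: 3 of 3 neighbours ≥ 3, panics.
Round 5 — no new panics; cascade stops.

2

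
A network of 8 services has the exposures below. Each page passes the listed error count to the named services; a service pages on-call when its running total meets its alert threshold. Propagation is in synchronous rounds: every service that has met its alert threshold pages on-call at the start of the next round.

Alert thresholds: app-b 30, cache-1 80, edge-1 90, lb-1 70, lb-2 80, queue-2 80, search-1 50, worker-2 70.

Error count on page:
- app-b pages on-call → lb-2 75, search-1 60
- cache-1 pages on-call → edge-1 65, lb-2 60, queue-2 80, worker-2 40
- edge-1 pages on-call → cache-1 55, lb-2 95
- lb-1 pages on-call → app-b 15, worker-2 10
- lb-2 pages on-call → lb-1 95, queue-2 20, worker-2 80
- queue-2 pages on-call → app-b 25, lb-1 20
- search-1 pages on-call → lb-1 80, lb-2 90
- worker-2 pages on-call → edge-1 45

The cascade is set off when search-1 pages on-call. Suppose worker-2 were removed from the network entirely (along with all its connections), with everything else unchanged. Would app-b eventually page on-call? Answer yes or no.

With worker-2 removed:
Round 1 — search-1 pages on-call (initial).
  lb-1: +80 → 80 ≥ 70
  lb-2: +90 → 90 ≥ 80
Round 2 — lb-1, lb-2 page on-call.
  app-b: +15 → 15 < 30
  queue-2: +20 → 20 < 80
No further pages.

no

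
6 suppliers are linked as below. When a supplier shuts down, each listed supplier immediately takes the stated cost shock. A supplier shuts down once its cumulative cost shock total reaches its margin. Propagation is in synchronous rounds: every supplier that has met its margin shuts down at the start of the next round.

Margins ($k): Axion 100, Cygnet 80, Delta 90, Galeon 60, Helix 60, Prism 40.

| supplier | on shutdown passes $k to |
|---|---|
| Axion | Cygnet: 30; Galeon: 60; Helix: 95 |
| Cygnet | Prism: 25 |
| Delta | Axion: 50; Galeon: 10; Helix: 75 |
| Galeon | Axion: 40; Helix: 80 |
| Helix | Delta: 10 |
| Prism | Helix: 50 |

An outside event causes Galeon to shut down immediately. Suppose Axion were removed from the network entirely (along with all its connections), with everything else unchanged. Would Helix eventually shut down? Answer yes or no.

With Axion removed:
Round 1 — Galeon shuts down (initial).
  Helix: +80 → 80 ≥ 60
Round 2 — Helix shuts down.
  Delta: +10 → 10 < 90
No further shutdowns.

yes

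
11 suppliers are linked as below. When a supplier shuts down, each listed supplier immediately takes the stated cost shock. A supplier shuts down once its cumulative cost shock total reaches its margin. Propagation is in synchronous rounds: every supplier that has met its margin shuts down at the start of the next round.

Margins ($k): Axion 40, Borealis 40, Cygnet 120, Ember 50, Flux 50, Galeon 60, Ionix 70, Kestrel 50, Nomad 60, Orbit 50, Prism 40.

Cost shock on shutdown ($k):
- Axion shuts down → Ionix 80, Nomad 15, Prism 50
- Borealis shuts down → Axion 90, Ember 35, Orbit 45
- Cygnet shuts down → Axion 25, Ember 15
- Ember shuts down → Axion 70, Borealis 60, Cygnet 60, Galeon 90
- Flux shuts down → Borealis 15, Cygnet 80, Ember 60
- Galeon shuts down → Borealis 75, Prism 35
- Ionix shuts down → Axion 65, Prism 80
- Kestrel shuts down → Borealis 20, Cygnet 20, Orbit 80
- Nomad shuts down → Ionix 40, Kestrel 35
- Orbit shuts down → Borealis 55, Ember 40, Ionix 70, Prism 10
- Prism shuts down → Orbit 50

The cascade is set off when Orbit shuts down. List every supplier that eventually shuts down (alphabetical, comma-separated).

Axion, Borealis, Ember, Galeon, Ionix, Orbit, Prism

Round 1 — Orbit shuts down (initial).
  Borealis: +55 → 55 ≥ 40
  Ember: +40 → 40 < 50
  Ionix: +70 → 70 ≥ 70
  Prism: +10 → 10 < 40
Round 2 — Borealis, Ionix shut down.
  Axion: +90+65 → 155 ≥ 40
  Ember: +35 → 75 ≥ 50
  Prism: +80 → 90 ≥ 40
Round 3 — Axion, Ember, Prism shut down.
  Cygnet: +60 → 60 < 120
  Galeon: +90 → 90 ≥ 60
  Nomad: +15 → 15 < 60
Round 4 — Galeon shuts down.
No further shutdowns.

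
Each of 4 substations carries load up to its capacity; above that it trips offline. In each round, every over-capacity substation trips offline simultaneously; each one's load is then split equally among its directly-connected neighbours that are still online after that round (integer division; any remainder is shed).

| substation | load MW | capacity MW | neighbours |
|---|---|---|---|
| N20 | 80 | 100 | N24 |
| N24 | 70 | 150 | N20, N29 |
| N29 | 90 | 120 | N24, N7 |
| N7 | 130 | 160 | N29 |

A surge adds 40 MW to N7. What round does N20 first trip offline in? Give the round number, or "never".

4

Round 1 — N7 at 170 > 160. N7 trips offline.
  N7 sheds 170 MW to N29: 170 each.
    N29: 90+170 = 260 > 120
Round 2 — N29 trips offline.
  N29 sheds 260 MW to N24: 260 each.
    N24: 70+260 = 330 > 150
Round 3 — N24 trips offline.
  N24 sheds 330 MW to N20: 330 each.
    N20: 80+330 = 410 > 100
Round 4 — N20 trips offline.
  N20 sheds 410 MW: no online neighbours, lost.
No further trips.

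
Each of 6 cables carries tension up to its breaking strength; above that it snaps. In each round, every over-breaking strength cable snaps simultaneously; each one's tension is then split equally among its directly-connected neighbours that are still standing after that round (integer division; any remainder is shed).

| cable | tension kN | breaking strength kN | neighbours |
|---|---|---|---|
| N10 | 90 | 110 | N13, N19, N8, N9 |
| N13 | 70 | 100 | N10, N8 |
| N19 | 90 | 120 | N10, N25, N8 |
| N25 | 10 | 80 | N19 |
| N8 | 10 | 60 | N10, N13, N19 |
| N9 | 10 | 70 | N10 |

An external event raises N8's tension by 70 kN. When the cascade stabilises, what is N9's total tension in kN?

48

Round 1 — N8 at 80 > 60. N8 snaps.
  N8 sheds 80 kN to N10, N13, N19: 26 each (2 lost).
    N10: 90+26 = 116 > 110
    N13: 70+26 = 96 ≤ 100
    N19: 90+26 = 116 ≤ 120
Round 2 — N10 snaps.
  N10 sheds 116 kN to N13, N19, N9: 38 each (2 lost).
    N13: 96+38 = 134 > 100
    N19: 116+38 = 154 > 120
    N9: 10+38 = 48 ≤ 70
Round 3 — N13, N19 snap.
  N13 sheds 134 kN: no online neighbours, lost.
  N19 sheds 154 kN to N25: 154 each.
    N25: 10+154 = 164 > 80
Round 4 — N25 snaps.
  N25 sheds 164 kN: no online neighbours, lost.
No further breaks.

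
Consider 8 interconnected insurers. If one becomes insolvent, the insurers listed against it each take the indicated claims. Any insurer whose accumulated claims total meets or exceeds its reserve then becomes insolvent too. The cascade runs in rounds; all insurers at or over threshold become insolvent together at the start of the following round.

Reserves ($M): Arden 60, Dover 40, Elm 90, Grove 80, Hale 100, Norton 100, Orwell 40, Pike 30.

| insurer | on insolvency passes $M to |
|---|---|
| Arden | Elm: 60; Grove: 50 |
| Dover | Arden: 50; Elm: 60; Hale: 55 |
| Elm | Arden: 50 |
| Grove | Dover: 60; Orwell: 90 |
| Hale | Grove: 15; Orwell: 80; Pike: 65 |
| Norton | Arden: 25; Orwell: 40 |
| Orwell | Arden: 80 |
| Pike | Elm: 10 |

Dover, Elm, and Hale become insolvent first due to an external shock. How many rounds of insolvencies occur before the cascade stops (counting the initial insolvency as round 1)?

Round 1 — Dover, Elm, Hale become insolvent (initial).
  Arden: +50+50 → 100 ≥ 60
  Grove: +15 → 15 < 80
  Orwell: +80 → 80 ≥ 40
  Pike: +65 → 65 ≥ 30
Round 2 — Arden, Orwell, Pike become insolvent.
  Grove: +50 → 65 < 80
No further insolvencies.

2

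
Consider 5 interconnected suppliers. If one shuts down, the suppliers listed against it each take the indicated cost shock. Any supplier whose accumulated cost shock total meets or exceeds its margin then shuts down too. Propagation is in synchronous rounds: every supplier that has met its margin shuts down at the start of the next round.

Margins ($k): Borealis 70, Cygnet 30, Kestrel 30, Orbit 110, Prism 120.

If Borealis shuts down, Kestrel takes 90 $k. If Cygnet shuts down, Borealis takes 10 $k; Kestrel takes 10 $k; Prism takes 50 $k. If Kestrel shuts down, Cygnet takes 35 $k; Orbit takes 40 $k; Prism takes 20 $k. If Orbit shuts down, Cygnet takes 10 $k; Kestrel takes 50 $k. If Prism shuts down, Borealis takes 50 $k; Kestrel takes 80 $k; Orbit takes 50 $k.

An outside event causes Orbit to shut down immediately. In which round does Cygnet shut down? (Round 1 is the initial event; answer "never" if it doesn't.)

Round 1 — Orbit shuts down (initial).
  Cygnet: +10 → 10 < 30
  Kestrel: +50 → 50 ≥ 30
Round 2 — Kestrel shuts down.
  Cygnet: +35 → 45 ≥ 30
  Prism: +20 → 20 < 120
Round 3 — Cygnet shuts down.
  Borealis: +10 → 10 < 70
  Prism: +50 → 70 < 120
No further shutdowns.

3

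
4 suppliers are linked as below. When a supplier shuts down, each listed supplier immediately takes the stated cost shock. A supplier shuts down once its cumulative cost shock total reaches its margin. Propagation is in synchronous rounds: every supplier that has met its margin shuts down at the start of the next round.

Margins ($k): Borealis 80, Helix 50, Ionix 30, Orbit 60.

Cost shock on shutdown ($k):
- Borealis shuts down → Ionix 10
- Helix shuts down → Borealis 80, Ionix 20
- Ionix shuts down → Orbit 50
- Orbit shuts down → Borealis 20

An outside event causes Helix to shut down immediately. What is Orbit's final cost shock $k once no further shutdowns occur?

Round 1 — Helix shuts down (initial).
  Borealis: +80 → 80 ≥ 80
  Ionix: +20 → 20 < 30
Round 2 — Borealis shuts down.
  Ionix: +10 → 30 ≥ 30
Round 3 — Ionix shuts down.
  Orbit: +50 → 50 < 60
No further shutdowns.

50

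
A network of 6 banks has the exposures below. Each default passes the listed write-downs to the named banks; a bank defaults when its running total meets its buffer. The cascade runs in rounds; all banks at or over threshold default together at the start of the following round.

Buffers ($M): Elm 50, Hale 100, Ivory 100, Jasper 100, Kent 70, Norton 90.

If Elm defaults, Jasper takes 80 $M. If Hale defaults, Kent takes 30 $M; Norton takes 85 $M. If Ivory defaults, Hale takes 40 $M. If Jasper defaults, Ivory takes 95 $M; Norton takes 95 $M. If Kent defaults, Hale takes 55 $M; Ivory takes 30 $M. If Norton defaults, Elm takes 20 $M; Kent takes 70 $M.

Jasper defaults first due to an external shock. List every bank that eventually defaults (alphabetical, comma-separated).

Round 1 — Jasper defaults (initial).
  Ivory: +95 → 95 < 100
  Norton: +95 → 95 ≥ 90
Round 2 — Norton defaults.
  Elm: +20 → 20 < 50
  Kent: +70 → 70 ≥ 70
Round 3 — Kent defaults.
  Hale: +55 → 55 < 100
  Ivory: +30 → 125 ≥ 100
Round 4 — Ivory defaults.
  Hale: +40 → 95 < 100
No further defaults.

Ivory, Jasper, Kent, Norton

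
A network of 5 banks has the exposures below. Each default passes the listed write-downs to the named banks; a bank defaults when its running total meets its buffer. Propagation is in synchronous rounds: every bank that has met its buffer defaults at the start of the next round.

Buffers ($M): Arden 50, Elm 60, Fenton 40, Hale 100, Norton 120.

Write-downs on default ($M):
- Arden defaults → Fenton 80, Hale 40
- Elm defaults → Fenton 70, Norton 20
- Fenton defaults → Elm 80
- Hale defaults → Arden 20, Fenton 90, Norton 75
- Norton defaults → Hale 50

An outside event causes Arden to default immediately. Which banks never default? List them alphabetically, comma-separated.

Hale, Norton

Round 1 — Arden defaults (initial).
  Fenton: +80 → 80 ≥ 40
  Hale: +40 → 40 < 100
Round 2 — Fenton defaults.
  Elm: +80 → 80 ≥ 60
Round 3 — Elm defaults.
  Norton: +20 → 20 < 120
No further defaults.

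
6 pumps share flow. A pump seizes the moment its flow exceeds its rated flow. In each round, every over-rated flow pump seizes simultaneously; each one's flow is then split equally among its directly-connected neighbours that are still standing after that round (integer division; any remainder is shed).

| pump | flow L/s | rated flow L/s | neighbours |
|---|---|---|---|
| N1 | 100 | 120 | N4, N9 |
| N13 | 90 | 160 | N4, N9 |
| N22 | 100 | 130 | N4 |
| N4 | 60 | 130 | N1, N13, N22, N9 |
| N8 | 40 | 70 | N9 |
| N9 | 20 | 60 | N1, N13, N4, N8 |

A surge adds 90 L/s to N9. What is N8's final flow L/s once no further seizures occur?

67

Round 1 — N9 at 110 > 60. N9 seizes.
  N9 sheds 110 L/s to N1, N13, N4, N8: 27 each (2 lost).
    N1: 100+27 = 127 > 120
    N13: 90+27 = 117 ≤ 160
    N4: 60+27 = 87 ≤ 130
    N8: 40+27 = 67 ≤ 70
Round 2 — N1 seizes.
  N1 sheds 127 L/s to N4: 127 each.
    N4: 87+127 = 214 > 130
Round 3 — N4 seizes.
  N4 sheds 214 L/s to N13, N22: 107 each.
    N13: 117+107 = 224 > 160
    N22: 100+107 = 207 > 130
Round 4 — N13, N22 seize.
  N13 sheds 224 L/s: no online neighbours, lost.
  N22 sheds 207 L/s: no online neighbours, lost.
No further seizures.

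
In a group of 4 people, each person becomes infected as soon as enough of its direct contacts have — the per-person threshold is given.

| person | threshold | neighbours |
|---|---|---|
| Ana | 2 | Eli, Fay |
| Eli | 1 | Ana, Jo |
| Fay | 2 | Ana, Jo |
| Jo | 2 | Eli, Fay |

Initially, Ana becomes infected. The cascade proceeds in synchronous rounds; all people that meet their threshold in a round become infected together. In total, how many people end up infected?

Round 1 — Ana becomes infected (initial).
Round 2 — checking thresholds:
  Eli: 1 of 2 neighbours ≥ 1, becomes infected.
  Fay: 1 of 2 neighbours < 2, below threshold.
Round 3 — no new infections; cascade stops.

2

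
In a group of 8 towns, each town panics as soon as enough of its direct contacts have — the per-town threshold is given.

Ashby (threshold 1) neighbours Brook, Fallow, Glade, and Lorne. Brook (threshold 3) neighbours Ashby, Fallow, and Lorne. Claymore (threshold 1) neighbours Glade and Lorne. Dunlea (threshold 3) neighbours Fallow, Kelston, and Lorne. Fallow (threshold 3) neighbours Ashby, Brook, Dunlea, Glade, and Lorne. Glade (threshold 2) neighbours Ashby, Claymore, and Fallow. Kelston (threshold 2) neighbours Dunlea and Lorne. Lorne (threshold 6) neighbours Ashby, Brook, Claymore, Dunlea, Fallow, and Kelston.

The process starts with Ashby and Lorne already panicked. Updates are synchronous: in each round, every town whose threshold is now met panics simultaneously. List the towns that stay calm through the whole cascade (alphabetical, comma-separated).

Round 1 — Ashby, Lorne panic (initial).
Round 2 — checking thresholds:
  Brook: 2 of 3 neighbours < 3, below threshold.
  Claymore: 1 of 2 neighbours ≥ 1, panics.
  Dunlea: 1 of 3 neighbours < 3, below threshold.
  Fallow: 2 of 5 neighbours < 3, below threshold.
  Glade: 1 of 3 neighbours < 2, below threshold.
  Kelston: 1 of 2 neighbours < 2, below threshold.
Round 3 — checking thresholds:
  Brook: 2 of 3 neighbours < 3, below threshold.
  Dunlea: 1 of 3 neighbours < 3, below threshold.
  Fallow: 2 of 5 neighbours < 3, below threshold.
  Glade: 2 of 3 neighbours ≥ 2, panics.
  Kelston: 1 of 2 neighbours < 2, below threshold.
Round 4 — checking thresholds:
  Brook: 2 of 3 neighbours < 3, below threshold.
  Dunlea: 1 of 3 neighbours < 3, below threshold.
  Fallow: 3 of 5 neighbours ≥ 3, panics.
  Kelston: 1 of 2 neighbours < 2, below threshold.
Round 5 — checking thresholds:
  Brook: 3 of 3 neighbours ≥ 3, panics.
  Dunlea: 2 of 3 neighbours < 3, below threshold.
  Kelston: 1 of 2 neighbours < 2, below threshold.
Round 6 — no new panics; cascade stops.

Dunlea, Kelston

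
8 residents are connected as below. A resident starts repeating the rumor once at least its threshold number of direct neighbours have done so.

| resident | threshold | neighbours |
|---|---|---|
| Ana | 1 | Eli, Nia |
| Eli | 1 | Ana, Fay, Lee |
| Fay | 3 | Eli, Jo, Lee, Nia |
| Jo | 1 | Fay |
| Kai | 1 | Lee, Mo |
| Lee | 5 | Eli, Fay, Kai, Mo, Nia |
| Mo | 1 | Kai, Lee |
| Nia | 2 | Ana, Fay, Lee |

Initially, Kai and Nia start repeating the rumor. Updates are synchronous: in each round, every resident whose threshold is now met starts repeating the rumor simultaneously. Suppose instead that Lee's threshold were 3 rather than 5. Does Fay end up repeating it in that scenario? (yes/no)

With Lee's threshold at 3:
Round 1 — Kai, Nia start repeating the rumor (initial).
Round 2 — checking thresholds:
  Ana: 1 of 2 neighbours ≥ 1, starts repeating the rumor.
  Fay: 1 of 4 neighbours < 3, not yet.
  Lee: 2 of 5 neighbours < 3, not yet.
  Mo: 1 of 2 neighbours ≥ 1, starts repeating the rumor.
Round 3 — checking thresholds:
  Eli: 1 of 3 neighbours ≥ 1, starts repeating the rumor.
  Fay: 1 of 4 neighbours < 3, not yet.
  Lee: 3 of 5 neighbours ≥ 3, starts repeating the rumor.
Round 4 — checking thresholds:
  Fay: 3 of 4 neighbours ≥ 3, starts repeating the rumor.
Round 5 — checking thresholds:
  Jo: 1 of 1 neighbours ≥ 1, starts repeating the rumor.
Round 6 — no new spreads; cascade stops.

yes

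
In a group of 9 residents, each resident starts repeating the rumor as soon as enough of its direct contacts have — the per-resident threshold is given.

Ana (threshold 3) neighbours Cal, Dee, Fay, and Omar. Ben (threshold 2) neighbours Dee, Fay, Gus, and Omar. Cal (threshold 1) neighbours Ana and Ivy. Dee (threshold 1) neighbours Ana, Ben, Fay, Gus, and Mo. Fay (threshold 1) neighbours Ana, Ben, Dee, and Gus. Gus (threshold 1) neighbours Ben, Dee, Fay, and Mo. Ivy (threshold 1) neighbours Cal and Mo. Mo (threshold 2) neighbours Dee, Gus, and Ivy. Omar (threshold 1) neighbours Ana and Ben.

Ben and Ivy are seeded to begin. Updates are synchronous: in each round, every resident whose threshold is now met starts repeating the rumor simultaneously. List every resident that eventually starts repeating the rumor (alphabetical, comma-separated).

Round 1 — Ben, Ivy start repeating the rumor (initial).
Round 2 — checking thresholds:
  Cal: 1 of 2 neighbours ≥ 1, starts repeating the rumor.
  Dee: 1 of 5 neighbours ≥ 1, starts repeating the rumor.
  Fay: 1 of 4 neighbours ≥ 1, starts repeating the rumor.
  Gus: 1 of 4 neighbours ≥ 1, starts repeating the rumor.
  Mo: 1 of 3 neighbours < 2, not yet.
  Omar: 1 of 2 neighbours ≥ 1, starts repeating the rumor.
Round 3 — checking thresholds:
  Ana: 4 of 4 neighbours ≥ 3, starts repeating the rumor.
  Mo: 3 of 3 neighbours ≥ 2, starts repeating the rumor.
Round 4 — no new spreads; cascade stops.

Ana, Ben, Cal, Dee, Fay, Gus, Ivy, Mo, Omar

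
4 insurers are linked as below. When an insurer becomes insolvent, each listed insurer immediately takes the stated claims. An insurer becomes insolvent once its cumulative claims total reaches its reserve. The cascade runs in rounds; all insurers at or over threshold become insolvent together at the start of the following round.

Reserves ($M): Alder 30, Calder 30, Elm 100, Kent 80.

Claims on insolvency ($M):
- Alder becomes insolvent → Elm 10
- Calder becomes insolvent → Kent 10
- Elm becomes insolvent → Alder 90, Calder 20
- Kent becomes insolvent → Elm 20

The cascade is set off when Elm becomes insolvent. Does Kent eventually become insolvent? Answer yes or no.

Round 1 — Elm becomes insolvent (initial).
  Alder: +90 → 90 ≥ 30
  Calder: +20 → 20 < 30
Round 2 — Alder becomes insolvent.
No further insolvencies.

no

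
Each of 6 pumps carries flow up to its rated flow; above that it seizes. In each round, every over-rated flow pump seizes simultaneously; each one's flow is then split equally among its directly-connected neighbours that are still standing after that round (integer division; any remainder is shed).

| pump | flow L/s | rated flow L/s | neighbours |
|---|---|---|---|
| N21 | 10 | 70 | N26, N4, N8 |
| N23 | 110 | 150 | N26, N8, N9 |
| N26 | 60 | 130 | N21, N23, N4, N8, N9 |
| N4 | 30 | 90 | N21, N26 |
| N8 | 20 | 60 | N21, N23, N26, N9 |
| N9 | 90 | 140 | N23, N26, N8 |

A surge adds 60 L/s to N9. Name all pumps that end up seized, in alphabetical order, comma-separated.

N21, N23, N26, N4, N8, N9

Round 1 — N9 at 150 > 140. N9 seizes.
  N9 sheds 150 L/s to N23, N26, N8: 50 each.
    N23: 110+50 = 160 > 150
    N26: 60+50 = 110 ≤ 130
    N8: 20+50 = 70 > 60
Round 2 — N23, N8 seize.
  N23 sheds 160 L/s to N26: 160 each.
    N26: 110+160 = 270 > 130
  N8 sheds 70 L/s to N21, N26: 35 each.
    N21: 10+35 = 45 ≤ 70
    N26: 270+35 = 305 > 130
Round 3 — N26 seizes.
  N26 sheds 305 L/s to N21, N4: 152 each (1 lost).
    N21: 45+152 = 197 > 70
    N4: 30+152 = 182 > 90
Round 4 — N21, N4 seize.
  N21 sheds 197 L/s: no online neighbours, lost.
  N4 sheds 182 L/s: no online neighbours, lost.
No further seizures.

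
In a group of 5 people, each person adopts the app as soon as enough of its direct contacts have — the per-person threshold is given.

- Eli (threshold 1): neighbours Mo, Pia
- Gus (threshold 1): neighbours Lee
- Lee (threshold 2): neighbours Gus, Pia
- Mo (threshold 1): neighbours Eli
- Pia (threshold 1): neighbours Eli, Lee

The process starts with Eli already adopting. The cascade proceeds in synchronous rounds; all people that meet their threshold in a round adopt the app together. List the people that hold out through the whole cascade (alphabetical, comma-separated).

Gus, Lee

Round 1 — Eli adopts the app (initial).
Round 2 — checking thresholds:
  Mo: 1 of 1 neighbours ≥ 1, adopts the app.
  Pia: 1 of 2 neighbours ≥ 1, adopts the app.
Round 3 — no new adoptions; cascade stops.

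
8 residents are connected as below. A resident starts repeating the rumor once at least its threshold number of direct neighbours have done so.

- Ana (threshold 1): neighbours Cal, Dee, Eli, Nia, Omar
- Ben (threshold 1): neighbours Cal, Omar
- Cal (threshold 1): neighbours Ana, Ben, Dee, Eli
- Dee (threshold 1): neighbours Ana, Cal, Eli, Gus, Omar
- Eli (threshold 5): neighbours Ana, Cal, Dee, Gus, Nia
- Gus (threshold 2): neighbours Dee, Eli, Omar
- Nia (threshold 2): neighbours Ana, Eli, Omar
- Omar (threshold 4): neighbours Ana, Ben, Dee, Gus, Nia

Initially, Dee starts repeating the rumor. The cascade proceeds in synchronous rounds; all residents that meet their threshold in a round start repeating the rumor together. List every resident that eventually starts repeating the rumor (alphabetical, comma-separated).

Ana, Ben, Cal, Dee

Round 1 — Dee starts repeating the rumor (initial).
Round 2 — checking thresholds:
  Ana: 1 of 5 neighbours ≥ 1, starts repeating the rumor.
  Cal: 1 of 4 neighbours ≥ 1, starts repeating the rumor.
  Eli: 1 of 5 neighbours < 5, below threshold.
  Gus: 1 of 3 neighbours < 2, below threshold.
  Omar: 1 of 5 neighbours < 4, below threshold.
Round 3 — checking thresholds:
  Ben: 1 of 2 neighbours ≥ 1, starts repeating the rumor.
  Eli: 3 of 5 neighbours < 5, below threshold.
  Gus: 1 of 3 neighbours < 2, below threshold.
  Nia: 1 of 3 neighbours < 2, below threshold.
  Omar: 2 of 5 neighbours < 4, below threshold.
Round 4 — no new spreads; cascade stops.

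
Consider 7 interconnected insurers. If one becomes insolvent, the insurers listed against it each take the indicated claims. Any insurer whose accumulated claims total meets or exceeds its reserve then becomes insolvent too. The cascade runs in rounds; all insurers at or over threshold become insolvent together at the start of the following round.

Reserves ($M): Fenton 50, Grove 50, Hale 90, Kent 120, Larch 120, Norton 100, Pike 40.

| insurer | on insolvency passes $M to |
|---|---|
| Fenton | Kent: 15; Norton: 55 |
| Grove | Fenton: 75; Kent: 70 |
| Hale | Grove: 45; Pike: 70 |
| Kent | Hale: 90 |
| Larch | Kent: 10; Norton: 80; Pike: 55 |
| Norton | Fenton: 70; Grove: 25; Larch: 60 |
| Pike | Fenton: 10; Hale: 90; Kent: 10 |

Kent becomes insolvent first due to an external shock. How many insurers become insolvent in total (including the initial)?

3

Round 1 — Kent becomes insolvent (initial).
  Hale: +90 → 90 ≥ 90
Round 2 — Hale becomes insolvent.
  Grove: +45 → 45 < 50
  Pike: +70 → 70 ≥ 40
Round 3 — Pike becomes insolvent.
  Fenton: +10 → 10 < 50
No further insolvencies.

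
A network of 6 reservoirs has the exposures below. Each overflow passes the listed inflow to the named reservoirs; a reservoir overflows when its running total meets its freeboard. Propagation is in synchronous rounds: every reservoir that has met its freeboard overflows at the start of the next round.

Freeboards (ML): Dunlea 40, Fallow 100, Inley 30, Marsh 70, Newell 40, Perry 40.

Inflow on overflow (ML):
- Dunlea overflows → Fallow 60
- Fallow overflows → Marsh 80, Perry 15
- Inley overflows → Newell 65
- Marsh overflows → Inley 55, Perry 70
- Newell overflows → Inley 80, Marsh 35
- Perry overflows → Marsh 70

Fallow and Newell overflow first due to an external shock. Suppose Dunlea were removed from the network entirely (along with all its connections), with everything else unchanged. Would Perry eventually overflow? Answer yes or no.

yes

With Dunlea removed:
Round 1 — Fallow, Newell overflow (initial).
  Inley: +80 → 80 ≥ 30
  Marsh: +80+35 → 115 ≥ 70
  Perry: +15 → 15 < 40
Round 2 — Inley, Marsh overflow.
  Perry: +70 → 85 ≥ 40
Round 3 — Perry overflows.
No further overflows.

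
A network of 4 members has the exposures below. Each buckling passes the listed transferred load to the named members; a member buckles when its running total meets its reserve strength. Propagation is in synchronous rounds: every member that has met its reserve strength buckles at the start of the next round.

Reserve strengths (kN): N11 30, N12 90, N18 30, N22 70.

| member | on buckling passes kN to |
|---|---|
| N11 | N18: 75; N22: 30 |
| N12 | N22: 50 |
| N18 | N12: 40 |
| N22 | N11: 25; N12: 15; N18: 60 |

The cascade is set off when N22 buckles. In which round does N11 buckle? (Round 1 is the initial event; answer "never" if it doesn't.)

never

Round 1 — N22 buckles (initial).
  N11: +25 → 25 < 30
  N12: +15 → 15 < 90
  N18: +60 → 60 ≥ 30
Round 2 — N18 buckles.
  N12: +40 → 55 < 90
No further bucklings.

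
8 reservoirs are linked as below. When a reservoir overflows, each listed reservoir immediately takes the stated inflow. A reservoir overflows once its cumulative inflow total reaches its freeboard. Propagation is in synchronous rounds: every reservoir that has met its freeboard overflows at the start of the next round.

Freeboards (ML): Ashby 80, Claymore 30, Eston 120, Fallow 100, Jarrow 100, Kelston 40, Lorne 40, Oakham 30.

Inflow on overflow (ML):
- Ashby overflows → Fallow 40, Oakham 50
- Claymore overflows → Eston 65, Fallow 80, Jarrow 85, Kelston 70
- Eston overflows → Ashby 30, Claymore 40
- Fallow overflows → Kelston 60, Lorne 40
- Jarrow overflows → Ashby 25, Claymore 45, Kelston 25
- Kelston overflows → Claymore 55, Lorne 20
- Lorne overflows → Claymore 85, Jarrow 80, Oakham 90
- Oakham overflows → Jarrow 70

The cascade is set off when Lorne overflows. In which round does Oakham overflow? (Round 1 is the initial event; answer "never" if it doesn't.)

Round 1 — Lorne overflows (initial).
  Claymore: +85 → 85 ≥ 30
  Jarrow: +80 → 80 < 100
  Oakham: +90 → 90 ≥ 30
Round 2 — Claymore, Oakham overflow.
  Eston: +65 → 65 < 120
  Fallow: +80 → 80 < 100
  Jarrow: +85+70 → 235 ≥ 100
  Kelston: +70 → 70 ≥ 40
Round 3 — Jarrow, Kelston overflow.
  Ashby: +25 → 25 < 80
No further overflows.

2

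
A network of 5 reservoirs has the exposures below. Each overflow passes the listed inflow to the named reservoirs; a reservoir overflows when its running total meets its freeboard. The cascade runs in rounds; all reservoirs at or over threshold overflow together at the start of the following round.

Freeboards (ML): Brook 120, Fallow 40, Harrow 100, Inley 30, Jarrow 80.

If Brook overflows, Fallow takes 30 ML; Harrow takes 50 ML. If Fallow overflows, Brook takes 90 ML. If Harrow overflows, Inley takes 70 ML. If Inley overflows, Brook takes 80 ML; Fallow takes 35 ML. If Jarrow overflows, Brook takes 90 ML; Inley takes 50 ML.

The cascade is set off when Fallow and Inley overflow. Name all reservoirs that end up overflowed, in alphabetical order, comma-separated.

Round 1 — Fallow, Inley overflow (initial).
  Brook: +90+80 → 170 ≥ 120
Round 2 — Brook overflows.
  Harrow: +50 → 50 < 100
No further overflows.

Brook, Fallow, Inley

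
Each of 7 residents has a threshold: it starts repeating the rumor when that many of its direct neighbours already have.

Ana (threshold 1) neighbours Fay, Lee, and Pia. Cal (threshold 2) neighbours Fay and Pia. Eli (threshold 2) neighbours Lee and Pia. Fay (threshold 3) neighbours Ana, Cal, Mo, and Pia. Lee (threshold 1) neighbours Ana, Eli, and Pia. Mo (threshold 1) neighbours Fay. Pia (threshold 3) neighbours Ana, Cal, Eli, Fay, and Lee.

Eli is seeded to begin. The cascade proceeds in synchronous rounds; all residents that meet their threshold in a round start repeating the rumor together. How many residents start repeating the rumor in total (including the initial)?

Round 1 — Eli starts repeating the rumor (initial).
Round 2 — checking thresholds:
  Lee: 1 of 3 neighbours ≥ 1, starts repeating the rumor.
  Pia: 1 of 5 neighbours < 3, not yet.
Round 3 — checking thresholds:
  Ana: 1 of 3 neighbours ≥ 1, starts repeating the rumor.
  Pia: 2 of 5 neighbours < 3, not yet.
Round 4 — checking thresholds:
  Fay: 1 of 4 neighbours < 3, not yet.
  Pia: 3 of 5 neighbours ≥ 3, starts repeating the rumor.
Round 5 — no new spreads; cascade stops.

4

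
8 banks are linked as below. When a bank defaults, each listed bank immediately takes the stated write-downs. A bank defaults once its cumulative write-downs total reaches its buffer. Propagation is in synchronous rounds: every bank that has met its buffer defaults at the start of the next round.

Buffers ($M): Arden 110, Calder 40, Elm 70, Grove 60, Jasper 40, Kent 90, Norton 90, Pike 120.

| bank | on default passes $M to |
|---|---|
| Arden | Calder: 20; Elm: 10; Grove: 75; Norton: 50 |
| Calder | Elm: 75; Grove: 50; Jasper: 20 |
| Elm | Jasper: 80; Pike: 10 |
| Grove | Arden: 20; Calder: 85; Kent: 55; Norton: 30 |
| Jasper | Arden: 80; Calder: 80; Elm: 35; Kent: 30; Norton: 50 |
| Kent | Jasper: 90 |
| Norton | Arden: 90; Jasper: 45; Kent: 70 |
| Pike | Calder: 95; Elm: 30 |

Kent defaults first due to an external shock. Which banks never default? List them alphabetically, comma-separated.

Arden, Grove, Norton, Pike

Round 1 — Kent defaults (initial).
  Jasper: +90 → 90 ≥ 40
Round 2 — Jasper defaults.
  Arden: +80 → 80 < 110
  Calder: +80 → 80 ≥ 40
  Elm: +35 → 35 < 70
  Norton: +50 → 50 < 90
Round 3 — Calder defaults.
  Elm: +75 → 110 ≥ 70
  Grove: +50 → 50 < 60
Round 4 — Elm defaults.
  Pike: +10 → 10 < 120
No further defaults.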